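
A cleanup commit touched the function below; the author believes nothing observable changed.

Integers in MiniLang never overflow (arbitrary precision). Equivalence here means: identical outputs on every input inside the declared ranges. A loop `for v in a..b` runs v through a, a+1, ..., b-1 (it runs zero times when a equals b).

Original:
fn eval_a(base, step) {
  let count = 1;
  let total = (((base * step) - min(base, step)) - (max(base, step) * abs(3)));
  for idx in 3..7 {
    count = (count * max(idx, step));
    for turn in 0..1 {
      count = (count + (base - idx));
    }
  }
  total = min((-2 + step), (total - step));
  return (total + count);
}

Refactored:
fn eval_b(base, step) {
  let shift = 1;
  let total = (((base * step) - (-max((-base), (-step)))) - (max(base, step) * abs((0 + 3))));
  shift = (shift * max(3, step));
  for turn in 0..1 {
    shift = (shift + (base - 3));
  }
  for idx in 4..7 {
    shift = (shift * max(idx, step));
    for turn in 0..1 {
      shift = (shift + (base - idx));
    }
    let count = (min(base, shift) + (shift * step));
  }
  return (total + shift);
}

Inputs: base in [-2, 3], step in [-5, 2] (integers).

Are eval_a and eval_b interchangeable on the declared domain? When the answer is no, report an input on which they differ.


Take base=-2, step=-5.
eval_a: count becomes 1; next total becomes 21; next at idx=3:; next count becomes 3; next at turn=0:; next count becomes -2; next at idx=4:; next count becomes -8; next at turn=0:; next count becomes -14; next at idx=5:; next count becomes -70; next at turn=0:; next count becomes -77; next at idx=6:; next count becomes -462; next at turn=0:; next count becomes -470; next total becomes -7; next final value -477
eval_b: shift becomes 1; next total becomes 21; next shift becomes 3; next at turn=0:; next shift becomes -2; next at idx=4:; next shift becomes -8; next at turn=0:; next shift becomes -14; next count becomes 56; next at idx=5:; next shift becomes -70; next at turn=0:; next shift becomes -77; next count becomes 308; next at idx=6:; next shift becomes -462; next at turn=0:; next shift becomes -470; next count becomes 1880; next final value -449
-477 and -449 differ, so these are not the same function on this domain.
verdict: not equivalent; witness: base=-2, step=-5


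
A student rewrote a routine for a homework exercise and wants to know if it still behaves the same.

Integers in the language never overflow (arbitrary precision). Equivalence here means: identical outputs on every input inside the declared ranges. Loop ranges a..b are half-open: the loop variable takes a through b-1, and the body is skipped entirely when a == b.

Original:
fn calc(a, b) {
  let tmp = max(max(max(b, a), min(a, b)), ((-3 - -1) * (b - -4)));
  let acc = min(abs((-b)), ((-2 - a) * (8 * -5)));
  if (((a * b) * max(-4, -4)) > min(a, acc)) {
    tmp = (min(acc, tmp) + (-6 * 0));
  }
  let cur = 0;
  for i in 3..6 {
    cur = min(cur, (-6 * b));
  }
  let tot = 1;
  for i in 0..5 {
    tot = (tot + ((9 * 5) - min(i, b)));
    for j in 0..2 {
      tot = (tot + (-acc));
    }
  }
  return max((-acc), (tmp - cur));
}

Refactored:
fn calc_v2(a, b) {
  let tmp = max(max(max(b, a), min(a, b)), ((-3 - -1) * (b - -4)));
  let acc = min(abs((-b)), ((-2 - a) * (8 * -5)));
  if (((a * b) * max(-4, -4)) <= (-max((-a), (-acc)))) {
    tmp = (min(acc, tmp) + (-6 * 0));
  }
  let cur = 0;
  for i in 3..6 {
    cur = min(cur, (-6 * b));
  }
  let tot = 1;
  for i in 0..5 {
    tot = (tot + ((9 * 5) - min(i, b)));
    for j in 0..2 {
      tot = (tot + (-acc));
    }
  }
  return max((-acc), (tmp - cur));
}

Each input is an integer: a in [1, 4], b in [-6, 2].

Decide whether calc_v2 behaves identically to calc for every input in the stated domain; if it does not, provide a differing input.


The rewrite breaks on a=1, b=0, where the results are 1 and 0.
calc: tmp = 1; acc = 0; (((a * b) * max(-4, -4)) > min(a, acc)) -> false; cur = 0; [i=3]; cur = 0; [i=4]; cur = 0; [i=5]; cur = 0; tot = 1; [i=0]; tot = 46; [j=0]; tot = 46; [j=1]; tot = 46; [i=1]; tot = 91; [j=0]; tot = 91; [j=1]; tot = 91; [i=2]; tot = 136; [j=0]; tot = 136; [j=1]; tot = 136; [i=3]; tot = 181; [j=0]; tot = 181; [j=1]; tot = 181; [i=4]; tot = 226; [j=0]; tot = 226; [j=1]; tot = 226; return 1
calc_v2: tmp = 1; acc = 0; (((a * b) * max(-4, -4)) <= (-max((-a), (-acc)))) -> true; tmp = 0; cur = 0; [i=3]; cur = 0; [i=4]; cur = 0; [i=5]; cur = 0; tot = 1; [i=0]; tot = 46; [j=0]; tot = 46; [j=1]; tot = 46; [i=1]; tot = 91; [j=0]; tot = 91; [j=1]; tot = 91; [i=2]; tot = 136; [j=0]; tot = 136; [j=1]; tot = 136; [i=3]; tot = 181; [j=0]; tot = 181; [j=1]; tot = 181; [i=4]; tot = 226; [j=0]; tot = 226; [j=1]; tot = 226; return 0
verdict: not equivalent; witness: a=1, b=0


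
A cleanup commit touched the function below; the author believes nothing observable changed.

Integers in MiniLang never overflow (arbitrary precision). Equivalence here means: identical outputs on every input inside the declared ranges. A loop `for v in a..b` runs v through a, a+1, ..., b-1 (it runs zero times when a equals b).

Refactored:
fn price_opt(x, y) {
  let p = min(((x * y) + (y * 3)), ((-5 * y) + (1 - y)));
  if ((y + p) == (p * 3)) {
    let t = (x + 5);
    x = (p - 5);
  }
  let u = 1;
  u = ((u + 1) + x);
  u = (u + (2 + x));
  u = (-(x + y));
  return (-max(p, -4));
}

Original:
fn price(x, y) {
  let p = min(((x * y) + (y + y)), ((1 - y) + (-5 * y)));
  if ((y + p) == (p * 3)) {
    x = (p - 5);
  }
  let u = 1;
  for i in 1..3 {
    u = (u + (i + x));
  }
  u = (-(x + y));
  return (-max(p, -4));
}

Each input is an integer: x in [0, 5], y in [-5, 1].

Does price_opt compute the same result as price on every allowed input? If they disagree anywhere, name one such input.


Consider the input x=0, y=-1.
price: p := -2 | ((y + p) == (p * 3)): false | u := 1 | iter i=1: | u := 2 | iter i=2: | u := 4 | u := 1 | result 2
price_opt: p := -3 | ((y + p) == (p * 3)): false | u := 1 | u := 2 | u := 4 | u := 1 | result 3
2 vs 3 — the two versions disagree here.
verdict: not equivalent; witness: x=0, y=-1


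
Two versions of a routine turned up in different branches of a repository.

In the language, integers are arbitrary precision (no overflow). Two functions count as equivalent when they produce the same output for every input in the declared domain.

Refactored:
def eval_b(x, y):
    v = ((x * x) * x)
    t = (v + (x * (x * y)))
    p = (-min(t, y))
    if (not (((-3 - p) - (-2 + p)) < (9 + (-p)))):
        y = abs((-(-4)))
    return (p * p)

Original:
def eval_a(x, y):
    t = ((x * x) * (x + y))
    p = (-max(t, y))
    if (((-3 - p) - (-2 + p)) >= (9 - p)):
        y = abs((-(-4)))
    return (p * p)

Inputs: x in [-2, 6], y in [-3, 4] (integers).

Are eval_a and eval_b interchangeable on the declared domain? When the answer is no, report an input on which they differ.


Not equivalent: x=-2, y=-3 separates them (9 vs 400).
eval_a: t = -20; p = 3; (((-3 - p) - (-2 + p)) >= (9 - p)) -> false; return 9
eval_b: v = -8; t = -20; p = 20; (not (((-3 - p) - (-2 + p)) < (9 + (-p)))) -> false; return 400
verdict: not equivalent; witness: x=-2, y=-3


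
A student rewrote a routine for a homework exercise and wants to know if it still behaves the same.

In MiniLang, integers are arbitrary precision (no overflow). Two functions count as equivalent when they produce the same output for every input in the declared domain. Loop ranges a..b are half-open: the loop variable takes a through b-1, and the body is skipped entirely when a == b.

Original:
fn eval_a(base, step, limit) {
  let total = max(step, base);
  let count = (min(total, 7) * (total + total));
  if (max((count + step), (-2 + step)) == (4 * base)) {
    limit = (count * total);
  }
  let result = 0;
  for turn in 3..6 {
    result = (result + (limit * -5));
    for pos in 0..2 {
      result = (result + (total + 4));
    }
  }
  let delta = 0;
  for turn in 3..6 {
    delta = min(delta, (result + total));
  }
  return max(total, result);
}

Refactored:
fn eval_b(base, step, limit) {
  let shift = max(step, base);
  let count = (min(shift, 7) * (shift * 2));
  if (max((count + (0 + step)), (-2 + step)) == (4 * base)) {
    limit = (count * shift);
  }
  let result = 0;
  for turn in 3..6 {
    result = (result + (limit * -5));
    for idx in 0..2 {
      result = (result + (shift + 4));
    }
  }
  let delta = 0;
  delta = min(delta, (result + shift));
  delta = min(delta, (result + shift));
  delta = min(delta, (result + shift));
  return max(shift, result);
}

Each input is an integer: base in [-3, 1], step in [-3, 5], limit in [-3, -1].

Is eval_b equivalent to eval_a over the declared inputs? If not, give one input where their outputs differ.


Comparing the listings, the differences include: loop structure differs; and min/max/abs usage differs; and local variable names differ; and statement counts differ; and arithmetic usage differs; and constant usage differs.
Tracing base=-2, step=5, limit=-2: eval_a: total := 5 | count := 50 | (max((count + step), (-2 + step)) == (4 * base)): false | result := 0 | iter turn=3: | result := 10 | iter pos=0: | result := 19 | iter pos=1: | result := 28 | iter turn=4: | result := 38 | iter pos=0: | result := 47 | iter pos=1: | result := 56 | iter turn=5: | result := 66 | iter pos=0: | result := 75 | iter pos=1: | result := 84 | delta := 0 | iter turn=3: | delta := 0 | iter turn=4: | delta := 0 | iter turn=5: | delta := 0 | result 84 | eval_b: shift := 5 | count := 50 | (max((count + (0 + step)), (-2 + step)) == (4 * base)): false | result := 0 | iter turn=3: | result := 10 | iter idx=0: | result := 19 | iter idx=1: | result := 28 | iter turn=4: | result := 38 | iter idx=0: | result := 47 | iter idx=1: | result := 56 | iter turn=5: | result := 66 | iter idx=0: | result := 75 | iter idx=1: | result := 84 | delta := 0 | delta := 0 | delta := 0 | delta := 0 | result 84 — matching result 84.
Sweeping the whole domain (135 inputs) finds no disagreement.
verdict: equivalent


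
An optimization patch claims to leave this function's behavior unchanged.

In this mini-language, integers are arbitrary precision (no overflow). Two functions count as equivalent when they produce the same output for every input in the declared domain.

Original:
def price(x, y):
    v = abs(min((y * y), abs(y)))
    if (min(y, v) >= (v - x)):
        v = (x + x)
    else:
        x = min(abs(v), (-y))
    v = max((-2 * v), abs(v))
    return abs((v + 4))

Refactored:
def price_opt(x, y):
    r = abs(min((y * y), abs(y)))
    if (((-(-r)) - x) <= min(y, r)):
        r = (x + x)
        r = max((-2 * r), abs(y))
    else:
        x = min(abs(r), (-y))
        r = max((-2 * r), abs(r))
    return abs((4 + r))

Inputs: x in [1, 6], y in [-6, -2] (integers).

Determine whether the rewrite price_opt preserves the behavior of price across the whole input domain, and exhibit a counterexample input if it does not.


There is a counterexample at x=4, y=-2: 12 on one side, 6 on the other.
price: v becomes 2; next (min(y, v) >= (v - x)) evaluates to true; next v becomes 8; next v becomes 8; next final value 12
price_opt: r becomes 2; next (((-(-r)) - x) <= min(y, r)) evaluates to true; next r becomes 8; next r becomes 2; next final value 6
verdict: not equivalent; witness: x=4, y=-2


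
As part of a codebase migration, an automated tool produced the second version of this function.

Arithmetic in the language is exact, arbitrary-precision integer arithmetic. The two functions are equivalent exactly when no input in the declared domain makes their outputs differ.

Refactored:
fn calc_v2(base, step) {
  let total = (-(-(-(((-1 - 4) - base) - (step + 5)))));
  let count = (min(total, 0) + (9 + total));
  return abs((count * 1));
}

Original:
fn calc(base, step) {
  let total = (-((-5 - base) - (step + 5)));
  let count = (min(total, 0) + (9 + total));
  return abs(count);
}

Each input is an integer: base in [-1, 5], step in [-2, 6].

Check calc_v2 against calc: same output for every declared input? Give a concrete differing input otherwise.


Side by side, the visible changes include: arithmetic usage differs, constant usage differs.
Spot check at base=1, step=-1 — calc: total becomes 10; next count becomes 19; next final value 19. calc_v2: total becomes 10; next count becomes 19; next final value 19. Both give 19.
Sweeping the whole domain (63 inputs) finds no disagreement.
verdict: equivalent


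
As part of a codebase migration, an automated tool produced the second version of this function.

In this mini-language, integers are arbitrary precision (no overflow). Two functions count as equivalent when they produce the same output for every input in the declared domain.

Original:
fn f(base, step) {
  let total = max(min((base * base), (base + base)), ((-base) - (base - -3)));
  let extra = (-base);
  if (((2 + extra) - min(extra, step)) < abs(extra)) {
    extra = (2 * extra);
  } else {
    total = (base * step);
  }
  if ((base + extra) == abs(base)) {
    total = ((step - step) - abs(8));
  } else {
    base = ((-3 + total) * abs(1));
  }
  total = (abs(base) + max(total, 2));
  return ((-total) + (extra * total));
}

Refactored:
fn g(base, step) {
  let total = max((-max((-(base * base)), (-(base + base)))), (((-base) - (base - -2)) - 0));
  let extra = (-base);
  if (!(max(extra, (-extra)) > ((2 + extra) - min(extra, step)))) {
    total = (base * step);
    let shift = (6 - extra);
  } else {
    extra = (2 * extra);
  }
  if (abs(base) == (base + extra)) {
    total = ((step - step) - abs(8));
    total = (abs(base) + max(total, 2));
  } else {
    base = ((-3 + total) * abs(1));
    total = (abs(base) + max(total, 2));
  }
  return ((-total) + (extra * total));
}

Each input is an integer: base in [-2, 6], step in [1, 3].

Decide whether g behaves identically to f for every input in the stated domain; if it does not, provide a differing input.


The edit looks behavioral (`-3` became `-2`), but over these ranges it never changes the outcome.
Spot check at base=5, step=2 — f: total := 10 | extra := -5 | (((2 + extra) - min(extra, step)) < abs(extra)): true | extra := -10 | ((base + extra) == abs(base)): false | base := 7 | total := 17 | result -187. g: total := 10 | extra := -5 | (!(max(extra, (-extra)) > ((2 + extra) - min(extra, step)))): false | extra := -10 | (abs(base) == (base + extra)): false | base := 7 | total := 17 | result -187. Both give -187.
Across all 27 domain points the two functions coincide.
verdict: equivalent


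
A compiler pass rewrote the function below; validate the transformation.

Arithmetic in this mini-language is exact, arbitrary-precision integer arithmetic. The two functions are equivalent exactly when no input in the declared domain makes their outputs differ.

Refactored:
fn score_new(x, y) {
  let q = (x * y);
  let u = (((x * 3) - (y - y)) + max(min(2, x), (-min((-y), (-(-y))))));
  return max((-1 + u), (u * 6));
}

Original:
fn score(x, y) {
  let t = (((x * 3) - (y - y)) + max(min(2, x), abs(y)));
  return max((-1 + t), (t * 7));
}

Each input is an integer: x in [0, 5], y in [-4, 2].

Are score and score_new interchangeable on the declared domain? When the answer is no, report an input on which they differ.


At x=0, y=-4: score gives 28, score_new gives 24.
verdict: not equivalent; witness: x=0, y=-4


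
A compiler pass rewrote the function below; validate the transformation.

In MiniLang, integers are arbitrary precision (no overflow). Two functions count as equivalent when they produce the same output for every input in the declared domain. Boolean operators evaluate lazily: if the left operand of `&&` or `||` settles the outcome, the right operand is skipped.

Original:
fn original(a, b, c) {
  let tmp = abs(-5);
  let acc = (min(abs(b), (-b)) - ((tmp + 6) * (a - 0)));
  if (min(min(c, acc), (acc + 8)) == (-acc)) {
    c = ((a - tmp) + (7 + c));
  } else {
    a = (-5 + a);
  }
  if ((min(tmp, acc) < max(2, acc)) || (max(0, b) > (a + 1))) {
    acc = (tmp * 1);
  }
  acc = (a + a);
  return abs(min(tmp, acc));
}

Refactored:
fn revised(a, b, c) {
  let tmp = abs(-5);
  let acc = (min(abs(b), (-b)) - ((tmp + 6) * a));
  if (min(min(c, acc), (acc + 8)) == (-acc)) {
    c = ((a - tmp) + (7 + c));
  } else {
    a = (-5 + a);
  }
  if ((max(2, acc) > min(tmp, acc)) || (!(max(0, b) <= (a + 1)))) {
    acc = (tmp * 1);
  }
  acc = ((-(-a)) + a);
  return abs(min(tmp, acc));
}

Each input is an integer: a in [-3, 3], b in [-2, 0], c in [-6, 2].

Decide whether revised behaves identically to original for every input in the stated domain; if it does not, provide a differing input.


Equivalent — the differences include arithmetic usage differs; boolean connective usage differs; constant usage differs; comparison usage differs, yet no declared input distinguishes the two.
As a probe, take a=1, b=-1, c=1: original runs tmp becomes 5; next acc becomes -10; next (min(min(c, acc), (acc + 8)) == (-acc)) evaluates to false; next a becomes -4; next ((min(tmp, acc) < max(2, acc)) || (max(0, b) > (a + 1))) evaluates to true; next acc becomes 5; next acc becomes -8; next final value 8; revised runs tmp becomes 5; next acc becomes -10; next (min(min(c, acc), (acc + 8)) == (-acc)) evaluates to false; next a becomes -4; next ((max(2, acc) > min(tmp, acc)) || (!(max(0, b) <= (a + 1)))) evaluates to true; next acc becomes 5; next acc becomes -8; next final value 8; both end at 8.
Across all 189 domain points the two functions coincide.
verdict: equivalent


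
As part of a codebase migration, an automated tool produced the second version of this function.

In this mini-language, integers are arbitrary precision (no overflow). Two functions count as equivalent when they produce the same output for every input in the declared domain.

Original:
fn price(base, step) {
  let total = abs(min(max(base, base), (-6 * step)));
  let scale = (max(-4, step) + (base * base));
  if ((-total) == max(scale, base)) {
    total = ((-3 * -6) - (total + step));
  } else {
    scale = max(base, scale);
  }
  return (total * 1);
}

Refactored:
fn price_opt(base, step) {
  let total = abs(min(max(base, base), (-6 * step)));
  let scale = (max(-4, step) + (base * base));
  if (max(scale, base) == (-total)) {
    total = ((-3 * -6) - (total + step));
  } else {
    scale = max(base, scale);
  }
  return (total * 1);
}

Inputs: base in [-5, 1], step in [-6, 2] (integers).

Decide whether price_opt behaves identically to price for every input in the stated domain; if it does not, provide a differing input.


Although same computation, different form, 63/63 inputs agree.
verdict: equivalent


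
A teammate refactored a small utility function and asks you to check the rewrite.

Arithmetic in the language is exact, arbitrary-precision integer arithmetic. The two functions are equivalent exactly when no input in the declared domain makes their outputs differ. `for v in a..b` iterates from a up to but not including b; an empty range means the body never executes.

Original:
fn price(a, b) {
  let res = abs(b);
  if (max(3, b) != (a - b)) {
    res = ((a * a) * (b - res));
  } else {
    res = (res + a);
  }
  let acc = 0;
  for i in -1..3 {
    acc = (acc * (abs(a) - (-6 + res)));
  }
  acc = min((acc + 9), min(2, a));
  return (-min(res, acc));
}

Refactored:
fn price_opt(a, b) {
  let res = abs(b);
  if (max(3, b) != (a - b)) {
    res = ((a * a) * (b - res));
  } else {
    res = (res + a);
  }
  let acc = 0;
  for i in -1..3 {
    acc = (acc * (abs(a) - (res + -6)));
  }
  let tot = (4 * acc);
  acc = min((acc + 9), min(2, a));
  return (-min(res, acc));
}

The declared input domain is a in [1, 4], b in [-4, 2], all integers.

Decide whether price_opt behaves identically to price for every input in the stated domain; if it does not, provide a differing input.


This is a faithful refactor — local variable names differ; statement counts differ; constant usage differs; arithmetic usage differs, but the computed results match everywhere.
Spot check at a=3, b=-3 — price: res becomes 3; next (max(3, b) != (a - b)) evaluates to true; next res becomes -54; next acc becomes 0; next at i=-1:; next acc becomes 0; next at i=0:; next acc becomes 0; next at i=1:; next acc becomes 0; next at i=2:; next acc becomes 0; next acc becomes 2; next final value 54. price_opt: res becomes 3; next (max(3, b) != (a - b)) evaluates to true; next res becomes -54; next acc becomes 0; next at i=-1:; next acc becomes 0; next at i=0:; next acc becomes 0; next at i=1:; next acc becomes 0; next at i=2:; next acc becomes 0; next tot becomes 0; next acc becomes 2; next final value 54. Both give 54.
Across all 28 domain points the two functions coincide.
verdict: equivalent


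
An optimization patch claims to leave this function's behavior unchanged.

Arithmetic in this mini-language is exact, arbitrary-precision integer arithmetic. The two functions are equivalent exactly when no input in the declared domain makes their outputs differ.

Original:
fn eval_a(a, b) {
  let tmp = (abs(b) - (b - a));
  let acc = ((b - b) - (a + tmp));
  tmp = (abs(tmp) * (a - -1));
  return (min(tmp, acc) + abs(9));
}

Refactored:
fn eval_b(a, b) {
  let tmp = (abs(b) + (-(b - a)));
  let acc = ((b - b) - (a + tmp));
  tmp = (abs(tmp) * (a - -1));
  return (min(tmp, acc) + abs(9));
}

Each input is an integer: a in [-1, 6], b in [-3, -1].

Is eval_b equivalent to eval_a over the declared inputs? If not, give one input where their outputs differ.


Side by side, the visible changes include: arithmetic usage differs.
Spot check at a=1, b=-2 — eval_a: tmp = 5; acc = -6; tmp = 10; return 3. eval_b: tmp = 5; acc = -6; tmp = 10; return 3. Both give 3.
An exhaustive pass over the 24 declared inputs shows identical outputs.
verdict: equivalent


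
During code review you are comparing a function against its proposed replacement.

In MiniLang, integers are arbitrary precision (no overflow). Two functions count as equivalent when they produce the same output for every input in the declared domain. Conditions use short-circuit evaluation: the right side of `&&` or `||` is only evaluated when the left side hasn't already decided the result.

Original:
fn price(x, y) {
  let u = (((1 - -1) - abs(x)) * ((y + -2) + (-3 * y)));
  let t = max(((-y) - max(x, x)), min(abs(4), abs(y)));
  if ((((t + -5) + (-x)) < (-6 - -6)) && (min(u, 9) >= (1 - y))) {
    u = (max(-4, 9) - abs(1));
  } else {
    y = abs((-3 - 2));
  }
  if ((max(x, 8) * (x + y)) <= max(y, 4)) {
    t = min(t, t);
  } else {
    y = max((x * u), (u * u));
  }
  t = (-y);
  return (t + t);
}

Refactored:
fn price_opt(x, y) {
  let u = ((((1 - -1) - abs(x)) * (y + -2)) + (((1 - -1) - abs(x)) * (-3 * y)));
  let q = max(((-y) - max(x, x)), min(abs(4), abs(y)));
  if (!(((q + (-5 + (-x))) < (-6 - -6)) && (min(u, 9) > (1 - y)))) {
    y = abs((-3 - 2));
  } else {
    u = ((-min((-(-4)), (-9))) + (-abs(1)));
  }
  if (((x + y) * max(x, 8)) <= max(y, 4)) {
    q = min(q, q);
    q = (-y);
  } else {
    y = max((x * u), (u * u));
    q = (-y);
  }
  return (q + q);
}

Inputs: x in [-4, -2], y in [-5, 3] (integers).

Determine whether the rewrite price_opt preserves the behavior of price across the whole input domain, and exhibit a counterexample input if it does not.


Evaluate both at x=-2, y=1.
price: u=0, then t=1, then ((((t + -5) + (-x)) < (-6 - -6)) && (min(u, 9) >= (1 - y))) is true, then u=8, then ((max(x, 8) * (x + y)) <= max(y, 4)) is true, then t=1, then t=-1, then returns -2
price_opt: u=0, then q=1, then (!(((q + (-5 + (-x))) < (-6 - -6)) && (min(u, 9) > (1 - y)))) is true, then y=5, then (((x + y) * max(x, 8)) <= max(y, 4)) is false, then y=0, then q=0, then returns 0
-2 != 0, so the rewrite changes behavior.
verdict: not equivalent; witness: x=-2, y=1


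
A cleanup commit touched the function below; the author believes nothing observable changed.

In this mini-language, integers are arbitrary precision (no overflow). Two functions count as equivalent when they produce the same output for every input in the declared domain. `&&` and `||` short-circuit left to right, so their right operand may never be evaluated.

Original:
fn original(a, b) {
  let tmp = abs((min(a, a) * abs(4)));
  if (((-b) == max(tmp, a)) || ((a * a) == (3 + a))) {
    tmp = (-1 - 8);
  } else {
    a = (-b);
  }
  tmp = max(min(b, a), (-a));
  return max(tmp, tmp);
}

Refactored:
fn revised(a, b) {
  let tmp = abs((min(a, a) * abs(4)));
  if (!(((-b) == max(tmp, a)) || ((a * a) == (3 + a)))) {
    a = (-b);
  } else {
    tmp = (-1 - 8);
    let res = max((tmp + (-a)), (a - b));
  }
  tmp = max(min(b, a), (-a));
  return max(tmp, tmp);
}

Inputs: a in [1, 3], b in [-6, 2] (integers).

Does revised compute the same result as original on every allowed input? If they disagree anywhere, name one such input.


Changes here: min/max/abs usage differs, boolean connective usage differs, arithmetic usage differs, local variable names differ, statement counts differ; the full 27-point sweep finds no disagreement.
verdict: equivalent


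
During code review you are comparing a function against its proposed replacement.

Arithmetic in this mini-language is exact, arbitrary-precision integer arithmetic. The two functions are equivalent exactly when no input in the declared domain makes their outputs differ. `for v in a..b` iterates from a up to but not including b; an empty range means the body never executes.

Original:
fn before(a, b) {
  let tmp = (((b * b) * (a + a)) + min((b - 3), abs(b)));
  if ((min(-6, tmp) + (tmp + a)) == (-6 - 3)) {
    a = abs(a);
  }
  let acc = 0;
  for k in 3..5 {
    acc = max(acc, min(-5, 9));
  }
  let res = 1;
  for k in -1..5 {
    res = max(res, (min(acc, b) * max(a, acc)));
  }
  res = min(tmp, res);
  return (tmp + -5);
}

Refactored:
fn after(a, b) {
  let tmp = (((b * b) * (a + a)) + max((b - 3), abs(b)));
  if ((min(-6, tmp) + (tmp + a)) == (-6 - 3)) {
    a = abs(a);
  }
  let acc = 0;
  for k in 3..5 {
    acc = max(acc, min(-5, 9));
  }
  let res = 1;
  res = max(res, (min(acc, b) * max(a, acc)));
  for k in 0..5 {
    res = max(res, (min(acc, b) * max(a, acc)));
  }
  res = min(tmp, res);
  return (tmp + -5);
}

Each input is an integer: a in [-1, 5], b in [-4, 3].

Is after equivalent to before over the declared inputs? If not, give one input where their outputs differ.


Take a=-1, b=-4.
before: tmp = -39; ((min(-6, tmp) + (tmp + a)) == (-6 - 3)) -> false; acc = 0; [k=3]; acc = 0; [k=4]; acc = 0; res = 1; [k=-1]; res = 1; [k=0]; res = 1; [k=1]; res = 1; [k=2]; res = 1; [k=3]; res = 1; [k=4]; res = 1; res = -39; return -44
after: tmp = -28; ((min(-6, tmp) + (tmp + a)) == (-6 - 3)) -> false; acc = 0; [k=3]; acc = 0; [k=4]; acc = 0; res = 1; res = 1; [k=0]; res = 1; [k=1]; res = 1; [k=2]; res = 1; [k=3]; res = 1; [k=4]; res = 1; res = -28; return -33
-44 against -33: the behavior changed.
verdict: not equivalent; witness: a=-1, b=-4


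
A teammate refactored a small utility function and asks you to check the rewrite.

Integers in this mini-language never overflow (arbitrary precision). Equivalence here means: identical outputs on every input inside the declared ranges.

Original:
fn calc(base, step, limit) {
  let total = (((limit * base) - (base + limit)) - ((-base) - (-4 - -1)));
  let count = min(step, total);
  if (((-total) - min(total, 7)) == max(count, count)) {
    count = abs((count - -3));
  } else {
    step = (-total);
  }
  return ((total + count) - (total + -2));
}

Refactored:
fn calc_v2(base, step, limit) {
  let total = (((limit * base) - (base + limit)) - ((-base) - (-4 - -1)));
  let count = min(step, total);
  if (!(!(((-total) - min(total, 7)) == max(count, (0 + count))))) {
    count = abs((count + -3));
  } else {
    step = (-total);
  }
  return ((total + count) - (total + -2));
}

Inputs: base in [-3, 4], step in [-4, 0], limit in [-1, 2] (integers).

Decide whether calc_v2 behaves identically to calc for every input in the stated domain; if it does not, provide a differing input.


Take base=-3, step=-2, limit=-1.
calc: total becomes 1; next count becomes -2; next (((-total) - min(total, 7)) == max(count, count)) evaluates to true; next count becomes 1; next final value 3
calc_v2: total becomes 1; next count becomes -2; next (!(!(((-total) - min(total, 7)) == max(count, (0 + count))))) evaluates to true; next count becomes 5; next final value 7
3 != 7, so the rewrite changes behavior.
verdict: not equivalent; witness: base=-3, step=-2, limit=-1


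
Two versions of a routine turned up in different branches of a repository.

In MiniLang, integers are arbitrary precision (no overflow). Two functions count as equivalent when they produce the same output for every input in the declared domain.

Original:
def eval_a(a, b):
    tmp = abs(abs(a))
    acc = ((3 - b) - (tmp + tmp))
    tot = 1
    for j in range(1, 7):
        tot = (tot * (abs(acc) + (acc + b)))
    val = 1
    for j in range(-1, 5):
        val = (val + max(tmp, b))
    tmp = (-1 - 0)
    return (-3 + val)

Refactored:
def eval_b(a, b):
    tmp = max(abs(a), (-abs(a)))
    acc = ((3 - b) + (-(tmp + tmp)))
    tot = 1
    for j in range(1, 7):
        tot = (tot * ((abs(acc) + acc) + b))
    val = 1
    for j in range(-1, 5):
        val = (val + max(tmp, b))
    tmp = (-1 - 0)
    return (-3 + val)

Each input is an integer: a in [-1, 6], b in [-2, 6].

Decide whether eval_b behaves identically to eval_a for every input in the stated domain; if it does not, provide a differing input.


Changes here: arithmetic usage differs; and min/max/abs usage differs; the full 72-point sweep finds no disagreement.
verdict: equivalent


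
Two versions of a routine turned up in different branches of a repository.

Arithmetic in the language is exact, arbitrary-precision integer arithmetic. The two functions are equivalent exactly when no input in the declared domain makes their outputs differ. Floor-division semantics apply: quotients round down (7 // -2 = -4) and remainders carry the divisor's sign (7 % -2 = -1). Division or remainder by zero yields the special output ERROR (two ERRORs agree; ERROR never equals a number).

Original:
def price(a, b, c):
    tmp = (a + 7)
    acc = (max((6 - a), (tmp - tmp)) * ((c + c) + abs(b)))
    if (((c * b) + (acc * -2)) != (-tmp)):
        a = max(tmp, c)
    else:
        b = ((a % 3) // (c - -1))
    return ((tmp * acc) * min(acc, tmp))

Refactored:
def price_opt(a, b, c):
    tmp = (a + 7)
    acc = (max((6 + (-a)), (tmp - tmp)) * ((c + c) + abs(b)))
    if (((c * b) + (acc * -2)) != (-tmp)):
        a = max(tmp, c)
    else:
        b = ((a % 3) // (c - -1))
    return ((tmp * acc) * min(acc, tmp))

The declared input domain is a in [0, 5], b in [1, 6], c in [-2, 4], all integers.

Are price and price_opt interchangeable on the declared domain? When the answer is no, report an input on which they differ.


Comparing the listings, the differences include: arithmetic usage differs.
Spot check at a=3, b=4, c=4 — price: tmp = 10; acc = 36; (((c * b) + (acc * -2)) != (-tmp)) -> true; a = 10; return 3600. price_opt: tmp = 10; acc = 36; (((c * b) + (acc * -2)) != (-tmp)) -> true; a = 10; return 3600. Both give 3600.
Across all 252 domain points the two functions coincide.
verdict: equivalent


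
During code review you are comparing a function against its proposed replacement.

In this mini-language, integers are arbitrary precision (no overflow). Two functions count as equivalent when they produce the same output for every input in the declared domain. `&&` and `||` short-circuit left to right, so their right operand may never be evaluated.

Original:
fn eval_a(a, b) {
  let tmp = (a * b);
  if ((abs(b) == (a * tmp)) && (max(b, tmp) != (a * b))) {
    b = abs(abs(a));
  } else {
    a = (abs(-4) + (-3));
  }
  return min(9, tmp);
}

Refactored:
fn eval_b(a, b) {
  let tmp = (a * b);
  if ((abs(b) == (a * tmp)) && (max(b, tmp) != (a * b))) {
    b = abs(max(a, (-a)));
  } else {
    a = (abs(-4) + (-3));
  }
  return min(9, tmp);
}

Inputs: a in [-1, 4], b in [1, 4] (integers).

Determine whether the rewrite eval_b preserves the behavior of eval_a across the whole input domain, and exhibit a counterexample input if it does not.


Equivalent — the differences include min/max/abs usage differs, yet no declared input distinguishes the two.
As a probe, take a=-1, b=2: eval_a runs tmp = -2; ((abs(b) == (a * tmp)) && (max(b, tmp) != (a * b))) -> true; b = 1; return -2; eval_b runs tmp = -2; ((abs(b) == (a * tmp)) && (max(b, tmp) != (a * b))) -> true; b = 1; return -2; both end at -2.
Checked all 24 inputs in the declared domain: the outputs agree on every one.
verdict: equivalent


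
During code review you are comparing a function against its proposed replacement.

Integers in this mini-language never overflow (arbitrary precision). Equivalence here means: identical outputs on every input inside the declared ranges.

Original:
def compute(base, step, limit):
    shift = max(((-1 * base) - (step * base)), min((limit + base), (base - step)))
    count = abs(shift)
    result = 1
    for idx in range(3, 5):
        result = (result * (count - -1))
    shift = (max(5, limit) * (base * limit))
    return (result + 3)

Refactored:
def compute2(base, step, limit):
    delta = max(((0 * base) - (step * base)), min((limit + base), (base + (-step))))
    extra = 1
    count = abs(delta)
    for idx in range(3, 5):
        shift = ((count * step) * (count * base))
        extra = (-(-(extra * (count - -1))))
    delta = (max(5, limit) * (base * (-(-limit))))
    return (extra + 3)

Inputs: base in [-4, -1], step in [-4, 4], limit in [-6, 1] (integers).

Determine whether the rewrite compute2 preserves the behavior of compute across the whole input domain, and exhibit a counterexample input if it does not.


Take base=-4, step=-3, limit=-6.
compute: shift := -8 | count := 8 | result := 1 | iter idx=3: | result := 9 | iter idx=4: | result := 81 | shift := 120 | result 84
compute2: delta := -10 | extra := 1 | count := 10 | iter idx=3: | shift := 1200 | extra := 11 | iter idx=4: | shift := 1200 | extra := 121 | delta := 120 | result 124
84 != 124, so the rewrite changes behavior.
verdict: not equivalent; witness: base=-4, step=-3, limit=-6


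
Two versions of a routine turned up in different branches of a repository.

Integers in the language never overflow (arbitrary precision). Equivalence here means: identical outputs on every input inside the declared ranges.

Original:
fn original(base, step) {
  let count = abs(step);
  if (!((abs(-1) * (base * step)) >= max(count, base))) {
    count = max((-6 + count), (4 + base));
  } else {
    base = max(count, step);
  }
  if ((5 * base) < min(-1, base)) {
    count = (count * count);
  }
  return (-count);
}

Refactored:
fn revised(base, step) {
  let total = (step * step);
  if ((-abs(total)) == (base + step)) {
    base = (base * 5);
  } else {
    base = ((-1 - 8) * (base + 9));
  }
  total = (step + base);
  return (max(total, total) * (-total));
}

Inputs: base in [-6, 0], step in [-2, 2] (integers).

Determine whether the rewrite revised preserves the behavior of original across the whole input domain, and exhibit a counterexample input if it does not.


Run the pair on base=-6, step=-2.
original: count = 2; (!((abs(-1) * (base * step)) >= max(count, base))) -> false; base = 2; ((5 * base) < min(-1, base)) -> false; return -2
revised: total = 4; ((-abs(total)) == (base + step)) -> false; base = -27; total = -29; return -841
-2 against -841: the behavior changed.
verdict: not equivalent; witness: base=-6, step=-2


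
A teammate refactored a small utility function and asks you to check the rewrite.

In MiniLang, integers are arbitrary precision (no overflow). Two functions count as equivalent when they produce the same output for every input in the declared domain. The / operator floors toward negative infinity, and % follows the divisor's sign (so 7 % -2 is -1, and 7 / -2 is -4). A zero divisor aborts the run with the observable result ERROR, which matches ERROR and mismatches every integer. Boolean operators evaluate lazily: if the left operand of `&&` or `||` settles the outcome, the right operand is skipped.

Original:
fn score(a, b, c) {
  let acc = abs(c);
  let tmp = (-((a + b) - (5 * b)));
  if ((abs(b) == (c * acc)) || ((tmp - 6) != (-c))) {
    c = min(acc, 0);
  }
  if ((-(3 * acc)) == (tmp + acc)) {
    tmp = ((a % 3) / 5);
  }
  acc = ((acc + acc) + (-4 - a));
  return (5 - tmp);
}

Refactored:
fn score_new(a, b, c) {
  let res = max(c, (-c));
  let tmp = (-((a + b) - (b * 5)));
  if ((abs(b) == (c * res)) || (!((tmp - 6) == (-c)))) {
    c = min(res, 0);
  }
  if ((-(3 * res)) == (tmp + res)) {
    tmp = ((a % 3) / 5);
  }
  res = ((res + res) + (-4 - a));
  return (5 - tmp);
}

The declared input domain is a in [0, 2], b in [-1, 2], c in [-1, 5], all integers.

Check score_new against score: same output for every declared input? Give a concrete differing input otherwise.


Behavior is preserved: although local variable names differ, plus boolean connective usage differs, plus comparison usage differs, plus min/max/abs usage differs, the outputs never diverge.
As a probe, take a=2, b=2, c=1: score runs acc := 1 | tmp := 6 | ((abs(b) == (c * acc)) || ((tmp - 6) != (-c))): true | c := 0 | ((-(3 * acc)) == (tmp + acc)): false | acc := -4 | result -1; score_new runs res := 1 | tmp := 6 | ((abs(b) == (c * res)) || (!((tmp - 6) == (-c)))): true | c := 0 | ((-(3 * res)) == (tmp + res)): false | res := -4 | result -1; both end at -1.
Checked all 84 inputs in the declared domain: the outputs agree on every one.
verdict: equivalent


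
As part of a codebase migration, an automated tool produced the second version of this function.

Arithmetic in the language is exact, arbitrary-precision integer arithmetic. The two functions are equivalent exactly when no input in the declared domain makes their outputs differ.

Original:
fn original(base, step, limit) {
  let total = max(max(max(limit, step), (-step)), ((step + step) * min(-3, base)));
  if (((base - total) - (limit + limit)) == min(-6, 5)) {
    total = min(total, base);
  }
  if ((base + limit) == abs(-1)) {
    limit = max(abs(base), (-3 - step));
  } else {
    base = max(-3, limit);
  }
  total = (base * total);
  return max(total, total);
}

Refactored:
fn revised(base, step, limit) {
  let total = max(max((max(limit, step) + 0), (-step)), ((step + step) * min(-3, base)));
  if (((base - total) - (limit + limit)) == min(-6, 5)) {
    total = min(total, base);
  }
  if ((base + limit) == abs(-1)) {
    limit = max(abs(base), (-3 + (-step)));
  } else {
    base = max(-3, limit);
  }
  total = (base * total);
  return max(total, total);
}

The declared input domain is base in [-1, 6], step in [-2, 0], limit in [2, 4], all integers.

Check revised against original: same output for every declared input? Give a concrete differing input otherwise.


The two are interchangeable: constant usage differs, arithmetic usage differs, and every declared input agrees.
As a probe, take base=1, step=0, limit=2: original runs total := 2 | (((base - total) - (limit + limit)) == min(-6, 5)): false | ((base + limit) == abs(-1)): false | base := 2 | total := 4 | result 4; revised runs total := 2 | (((base - total) - (limit + limit)) == min(-6, 5)): false | ((base + limit) == abs(-1)): false | base := 2 | total := 4 | result 4; both end at 4.
Across all 72 domain points the two functions coincide.
verdict: equivalent


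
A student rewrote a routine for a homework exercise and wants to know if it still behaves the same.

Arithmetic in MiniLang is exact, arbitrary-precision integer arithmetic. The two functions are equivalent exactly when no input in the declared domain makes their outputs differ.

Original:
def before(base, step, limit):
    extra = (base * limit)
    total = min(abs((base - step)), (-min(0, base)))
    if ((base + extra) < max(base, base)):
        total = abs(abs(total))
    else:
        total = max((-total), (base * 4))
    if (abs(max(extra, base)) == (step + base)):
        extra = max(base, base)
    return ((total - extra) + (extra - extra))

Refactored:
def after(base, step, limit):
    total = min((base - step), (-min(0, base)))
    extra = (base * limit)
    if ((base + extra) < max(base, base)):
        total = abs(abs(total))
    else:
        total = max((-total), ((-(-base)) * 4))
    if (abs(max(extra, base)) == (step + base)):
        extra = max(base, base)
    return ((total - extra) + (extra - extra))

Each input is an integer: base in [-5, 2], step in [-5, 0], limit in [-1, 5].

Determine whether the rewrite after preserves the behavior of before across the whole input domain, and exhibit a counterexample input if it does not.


The rewrite breaks on base=-5, step=-4, limit=-1, where the results are -6 and -4.
before: extra = 5; total = 1; ((base + extra) < max(base, base)) -> false; total = -1; (abs(max(extra, base)) == (step + base)) -> false; return -6
after: total = -1; extra = 5; ((base + extra) < max(base, base)) -> false; total = 1; (abs(max(extra, base)) == (step + base)) -> false; return -4
verdict: not equivalent; witness: base=-5, step=-4, limit=-1
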